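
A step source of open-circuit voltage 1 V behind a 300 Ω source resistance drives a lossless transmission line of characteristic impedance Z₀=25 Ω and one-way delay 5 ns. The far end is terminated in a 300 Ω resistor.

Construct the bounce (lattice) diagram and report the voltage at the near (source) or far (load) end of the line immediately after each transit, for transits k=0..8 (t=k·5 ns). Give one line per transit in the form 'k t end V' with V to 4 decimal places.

Γ_L=0.846154, Γ_S=0.846154; launch V₁=1·25/325=0.076923
k=0 src: V=0.0769
k=1 load: inc=0.076923, refl=0.076923·0.846154=0.0651; V=0.000000+0.076923+0.065089=0.1420
k=2 src: inc=0.065089, refl=0.065089·0.846154=0.0551; V=0.076923+0.065089+0.055075=0.1971
k=3 load: inc=0.055075, refl=0.055075·0.846154=0.0466; V=0.142012+0.055075+0.046602=0.2437
k=4 src: inc=0.046602, refl=0.046602·0.846154=0.0394; V=0.197087+0.046602+0.039432=0.2831
k=5 load: inc=0.039432, refl=0.039432·0.846154=0.0334; V=0.243689+0.039432+0.033366=0.3165
k=6 src: inc=0.033366, refl=0.033366·0.846154=0.0282; V=0.283121+0.033366+0.028233=0.3447
k=7 load: inc=0.028233, refl=0.028233·0.846154=0.0239; V=0.316487+0.028233+0.023889=0.3686
k=8 src: inc=0.023889, refl=0.023889·0.846154=0.0202; V=0.344720+0.023889+0.020214=0.3888

0 0 source 0.0769
1 5 load 0.1420
2 10 source 0.1971
3 15 load 0.2437
4 20 source 0.2831
5 25 load 0.3165
6 30 source 0.3447
7 35 load 0.3686
8 40 source 0.3888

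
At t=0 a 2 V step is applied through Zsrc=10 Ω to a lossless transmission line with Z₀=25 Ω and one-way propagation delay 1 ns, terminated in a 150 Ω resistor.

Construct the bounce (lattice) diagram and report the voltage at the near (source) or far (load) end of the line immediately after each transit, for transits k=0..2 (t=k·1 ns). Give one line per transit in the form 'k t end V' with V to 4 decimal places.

0 0 source 1.4286
1 1 load 2.4490
2 2 source 2.0117

Γ_L=0.714286, Γ_S=-0.428571; launch V₁=2·25/35=1.428571
k=0 src: V=1.4286
k=1 load: inc=1.428571, refl=1.428571·0.714286=1.0204; V=0.000000+1.428571+1.020408=2.4490
k=2 src: inc=1.020408, refl=1.020408·-0.428571=-0.4373; V=1.428571+1.020408+-0.437318=2.0117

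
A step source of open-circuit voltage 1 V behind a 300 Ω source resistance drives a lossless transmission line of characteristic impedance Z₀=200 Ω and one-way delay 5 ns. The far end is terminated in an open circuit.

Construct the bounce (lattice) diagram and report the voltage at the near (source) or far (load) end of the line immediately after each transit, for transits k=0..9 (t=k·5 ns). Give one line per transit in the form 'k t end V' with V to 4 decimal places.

0 0 source 0.4000
1 5 load 0.8000
2 10 source 0.8800
3 15 load 0.9600
4 20 source 0.9760
5 25 load 0.9920
6 30 source 0.9952
7 35 load 0.9984
8 40 source 0.9990
9 45 load 0.9997

Γ_L=1.000000, Γ_S=0.200000; launch V₁=1·200/500=0.400000
k=0 src: V=0.4000
k=1 load: inc=0.400000, refl=0.400000·1.000000=0.4000; V=0.000000+0.400000+0.400000=0.8000
k=2 src: inc=0.400000, refl=0.400000·0.200000=0.0800; V=0.400000+0.400000+0.080000=0.8800
k=3 load: inc=0.080000, refl=0.080000·1.000000=0.0800; V=0.800000+0.080000+0.080000=0.9600
k=4 src: inc=0.080000, refl=0.080000·0.200000=0.0160; V=0.880000+0.080000+0.016000=0.9760
k=5 load: inc=0.016000, refl=0.016000·1.000000=0.0160; V=0.960000+0.016000+0.016000=0.9920
k=6 src: inc=0.016000, refl=0.016000·0.200000=0.0032; V=0.976000+0.016000+0.003200=0.9952
k=7 load: inc=0.003200, refl=0.003200·1.000000=0.0032; V=0.992000+0.003200+0.003200=0.9984
k=8 src: inc=0.003200, refl=0.003200·0.200000=0.0006; V=0.995200+0.003200+0.000640=0.9990
k=9 load: inc=0.000640, refl=0.000640·1.000000=0.0006; V=0.998400+0.000640+0.000640=0.9997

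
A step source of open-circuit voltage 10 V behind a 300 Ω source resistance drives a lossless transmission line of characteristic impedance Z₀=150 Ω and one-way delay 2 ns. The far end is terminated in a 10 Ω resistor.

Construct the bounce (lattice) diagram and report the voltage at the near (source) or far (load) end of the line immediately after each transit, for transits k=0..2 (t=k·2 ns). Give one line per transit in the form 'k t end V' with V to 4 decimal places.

0 0 source 3.3333
1 2 load 0.4167
2 4 source -0.5556

Γ_L=-0.875000, Γ_S=0.333333; launch V₁=10·150/450=3.333333
k=0 src: V=3.3333
k=1 load: inc=3.333333, refl=3.333333·-0.875000=-2.9167; V=0.000000+3.333333+-2.916667=0.4167
k=2 src: inc=-2.916667, refl=-2.916667·0.333333=-0.9722; V=3.333333+-2.916667+-0.972222=-0.5556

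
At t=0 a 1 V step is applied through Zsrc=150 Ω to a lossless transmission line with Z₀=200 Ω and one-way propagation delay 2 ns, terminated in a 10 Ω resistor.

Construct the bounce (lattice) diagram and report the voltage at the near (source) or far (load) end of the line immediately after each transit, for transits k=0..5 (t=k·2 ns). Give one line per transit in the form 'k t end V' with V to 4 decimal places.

0 0 source 0.5714
1 2 load 0.0544
2 4 source 0.1283
3 6 load 0.0615
4 8 source 0.0710
5 10 load 0.0624

Γ_L=-0.904762, Γ_S=-0.142857; launch V₁=1·200/350=0.571429
k=0 src: V=0.5714
k=1 load: inc=0.571429, refl=0.571429·-0.904762=-0.5170; V=0.000000+0.571429+-0.517007=0.0544
k=2 src: inc=-0.517007, refl=-0.517007·-0.142857=0.0739; V=0.571429+-0.517007+0.073858=0.1283
k=3 load: inc=0.073858, refl=0.073858·-0.904762=-0.0668; V=0.054422+0.073858+-0.066824=0.0615
k=4 src: inc=-0.066824, refl=-0.066824·-0.142857=0.0095; V=0.128280+-0.066824+0.009546=0.0710
k=5 load: inc=0.009546, refl=0.009546·-0.904762=-0.0086; V=0.061456+0.009546+-0.008637=0.0624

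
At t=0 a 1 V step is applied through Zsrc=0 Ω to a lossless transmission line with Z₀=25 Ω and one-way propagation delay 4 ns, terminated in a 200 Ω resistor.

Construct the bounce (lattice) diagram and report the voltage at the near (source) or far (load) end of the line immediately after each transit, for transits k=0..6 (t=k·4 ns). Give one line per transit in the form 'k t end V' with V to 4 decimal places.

Γ_L=0.777778, Γ_S=-1.000000; launch V₁=1·25/25=1.000000
k=0 src: V=1.0000
k=1 load: inc=1.000000, refl=1.000000·0.777778=0.7778; V=0.000000+1.000000+0.777778=1.7778
k=2 src: inc=0.777778, refl=0.777778·-1.000000=-0.7778; V=1.000000+0.777778+-0.777778=1.0000
k=3 load: inc=-0.777778, refl=-0.777778·0.777778=-0.6049; V=1.777778+-0.777778+-0.604938=0.3951
k=4 src: inc=-0.604938, refl=-0.604938·-1.000000=0.6049; V=1.000000+-0.604938+0.604938=1.0000
k=5 load: inc=0.604938, refl=0.604938·0.777778=0.4705; V=0.395062+0.604938+0.470508=1.4705
k=6 src: inc=0.470508, refl=0.470508·-1.000000=-0.4705; V=1.000000+0.470508+-0.470508=1.0000

0 0 source 1.0000
1 4 load 1.7778
2 8 source 1.0000
3 12 load 0.3951
4 16 source 1.0000
5 20 load 1.4705
6 24 source 1.0000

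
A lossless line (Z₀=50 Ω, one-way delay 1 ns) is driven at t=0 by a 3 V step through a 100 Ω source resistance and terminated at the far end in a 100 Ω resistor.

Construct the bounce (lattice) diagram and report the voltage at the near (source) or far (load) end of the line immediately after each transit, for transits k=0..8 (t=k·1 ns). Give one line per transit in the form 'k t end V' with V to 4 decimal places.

0 0 source 1.0000
1 1 load 1.3333
2 2 source 1.4444
3 3 load 1.4815
4 4 source 1.4938
5 5 load 1.4979
6 6 source 1.4993
7 7 load 1.4998
8 8 source 1.4999

Γ_L=0.333333, Γ_S=0.333333; launch V₁=3·50/150=1.000000
k=0 src: V=1.0000
k=1 load: inc=1.000000, refl=1.000000·0.333333=0.3333; V=0.000000+1.000000+0.333333=1.3333
k=2 src: inc=0.333333, refl=0.333333·0.333333=0.1111; V=1.000000+0.333333+0.111111=1.4444
k=3 load: inc=0.111111, refl=0.111111·0.333333=0.0370; V=1.333333+0.111111+0.037037=1.4815
k=4 src: inc=0.037037, refl=0.037037·0.333333=0.0123; V=1.444444+0.037037+0.012346=1.4938
k=5 load: inc=0.012346, refl=0.012346·0.333333=0.0041; V=1.481481+0.012346+0.004115=1.4979
k=6 src: inc=0.004115, refl=0.004115·0.333333=0.0014; V=1.493827+0.004115+0.001372=1.4993
k=7 load: inc=0.001372, refl=0.001372·0.333333=0.0005; V=1.497942+0.001372+0.000457=1.4998
k=8 src: inc=0.000457, refl=0.000457·0.333333=0.0002; V=1.499314+0.000457+0.000152=1.4999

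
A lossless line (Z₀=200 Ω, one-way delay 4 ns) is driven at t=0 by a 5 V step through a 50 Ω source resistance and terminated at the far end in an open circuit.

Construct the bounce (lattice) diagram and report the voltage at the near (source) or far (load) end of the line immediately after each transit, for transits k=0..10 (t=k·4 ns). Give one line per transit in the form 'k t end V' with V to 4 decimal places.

Γ_L=1.000000, Γ_S=-0.600000; launch V₁=5·200/250=4.000000
k=0 src: V=4.0000
k=1 load: inc=4.000000, refl=4.000000·1.000000=4.0000; V=0.000000+4.000000+4.000000=8.0000
k=2 src: inc=4.000000, refl=4.000000·-0.600000=-2.4000; V=4.000000+4.000000+-2.400000=5.6000
k=3 load: inc=-2.400000, refl=-2.400000·1.000000=-2.4000; V=8.000000+-2.400000+-2.400000=3.2000
k=4 src: inc=-2.400000, refl=-2.400000·-0.600000=1.4400; V=5.600000+-2.400000+1.440000=4.6400
k=5 load: inc=1.440000, refl=1.440000·1.000000=1.4400; V=3.200000+1.440000+1.440000=6.0800
k=6 src: inc=1.440000, refl=1.440000·-0.600000=-0.8640; V=4.640000+1.440000+-0.864000=5.2160
k=7 load: inc=-0.864000, refl=-0.864000·1.000000=-0.8640; V=6.080000+-0.864000+-0.864000=4.3520
k=8 src: inc=-0.864000, refl=-0.864000·-0.600000=0.5184; V=5.216000+-0.864000+0.518400=4.8704
k=9 load: inc=0.518400, refl=0.518400·1.000000=0.5184; V=4.352000+0.518400+0.518400=5.3888
k=10 src: inc=0.518400, refl=0.518400·-0.600000=-0.3110; V=4.870400+0.518400+-0.311040=5.0778

0 0 source 4.0000
1 4 load 8.0000
2 8 source 5.6000
3 12 load 3.2000
4 16 source 4.6400
5 20 load 6.0800
6 24 source 5.2160
7 28 load 4.3520
8 32 source 4.8704
9 36 load 5.3888
10 40 source 5.0778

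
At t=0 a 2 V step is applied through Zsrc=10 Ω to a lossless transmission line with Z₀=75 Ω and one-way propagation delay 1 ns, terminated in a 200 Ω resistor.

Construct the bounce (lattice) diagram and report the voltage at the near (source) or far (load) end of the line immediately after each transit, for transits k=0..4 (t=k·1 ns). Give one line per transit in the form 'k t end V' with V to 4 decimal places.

0 0 source 1.7647
1 1 load 2.5668
2 2 source 1.9534
3 3 load 1.6746
4 4 source 1.8878

Γ_L=0.454545, Γ_S=-0.764706; launch V₁=2·75/85=1.764706
k=0 src: V=1.7647
k=1 load: inc=1.764706, refl=1.764706·0.454545=0.8021; V=0.000000+1.764706+0.802139=2.5668
k=2 src: inc=0.802139, refl=0.802139·-0.764706=-0.6134; V=1.764706+0.802139+-0.613400=1.9534
k=3 load: inc=-0.613400, refl=-0.613400·0.454545=-0.2788; V=2.566845+-0.613400+-0.278818=1.6746
k=4 src: inc=-0.278818, refl=-0.278818·-0.764706=0.2132; V=1.953444+-0.278818+0.213214=1.8878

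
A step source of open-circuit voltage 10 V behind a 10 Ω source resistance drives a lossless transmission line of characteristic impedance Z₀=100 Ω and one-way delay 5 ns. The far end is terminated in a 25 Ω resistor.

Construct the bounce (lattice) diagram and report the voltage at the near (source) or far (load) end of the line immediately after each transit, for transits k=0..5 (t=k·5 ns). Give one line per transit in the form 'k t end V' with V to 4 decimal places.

Γ_L=-0.600000, Γ_S=-0.818182; launch V₁=10·100/110=9.090909
k=0 src: V=9.0909
k=1 load: inc=9.090909, refl=9.090909·-0.600000=-5.4545; V=0.000000+9.090909+-5.454545=3.6364
k=2 src: inc=-5.454545, refl=-5.454545·-0.818182=4.4628; V=9.090909+-5.454545+4.462810=8.0992
k=3 load: inc=4.462810, refl=4.462810·-0.600000=-2.6777; V=3.636364+4.462810+-2.677686=5.4215
k=4 src: inc=-2.677686, refl=-2.677686·-0.818182=2.1908; V=8.099174+-2.677686+2.190834=7.6123
k=5 load: inc=2.190834, refl=2.190834·-0.600000=-1.3145; V=5.421488+2.190834+-1.314500=6.2978

0 0 source 9.0909
1 5 load 3.6364
2 10 source 8.0992
3 15 load 5.4215
4 20 source 7.6123
5 25 load 6.2978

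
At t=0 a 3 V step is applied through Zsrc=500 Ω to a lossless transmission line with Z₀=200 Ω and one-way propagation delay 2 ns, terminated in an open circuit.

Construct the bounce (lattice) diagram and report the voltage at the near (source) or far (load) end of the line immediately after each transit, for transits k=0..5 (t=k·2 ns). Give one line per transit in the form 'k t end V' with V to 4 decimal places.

Γ_L=1.000000, Γ_S=0.428571; launch V₁=3·200/700=0.857143
k=0 src: V=0.8571
k=1 load: inc=0.857143, refl=0.857143·1.000000=0.8571; V=0.000000+0.857143+0.857143=1.7143
k=2 src: inc=0.857143, refl=0.857143·0.428571=0.3673; V=0.857143+0.857143+0.367347=2.0816
k=3 load: inc=0.367347, refl=0.367347·1.000000=0.3673; V=1.714286+0.367347+0.367347=2.4490
k=4 src: inc=0.367347, refl=0.367347·0.428571=0.1574; V=2.081633+0.367347+0.157434=2.6064
k=5 load: inc=0.157434, refl=0.157434·1.000000=0.1574; V=2.448980+0.157434+0.157434=2.7638

0 0 source 0.8571
1 2 load 1.7143
2 4 source 2.0816
3 6 load 2.4490
4 8 source 2.6064
5 10 load 2.7638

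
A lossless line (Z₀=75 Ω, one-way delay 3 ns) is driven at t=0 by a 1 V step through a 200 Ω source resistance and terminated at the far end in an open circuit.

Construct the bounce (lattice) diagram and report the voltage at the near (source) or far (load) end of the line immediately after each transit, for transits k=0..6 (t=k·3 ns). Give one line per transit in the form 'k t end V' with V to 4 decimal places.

0 0 source 0.2727
1 3 load 0.5455
2 6 source 0.6694
3 9 load 0.7934
4 12 source 0.8497
5 15 load 0.9061
6 18 source 0.9317

Γ_L=1.000000, Γ_S=0.454545; launch V₁=1·75/275=0.272727
k=0 src: V=0.2727
k=1 load: inc=0.272727, refl=0.272727·1.000000=0.2727; V=0.000000+0.272727+0.272727=0.5455
k=2 src: inc=0.272727, refl=0.272727·0.454545=0.1240; V=0.272727+0.272727+0.123967=0.6694
k=3 load: inc=0.123967, refl=0.123967·1.000000=0.1240; V=0.545455+0.123967+0.123967=0.7934
k=4 src: inc=0.123967, refl=0.123967·0.454545=0.0563; V=0.669421+0.123967+0.056349=0.8497
k=5 load: inc=0.056349, refl=0.056349·1.000000=0.0563; V=0.793388+0.056349+0.056349=0.9061
k=6 src: inc=0.056349, refl=0.056349·0.454545=0.0256; V=0.849737+0.056349+0.025613=0.9317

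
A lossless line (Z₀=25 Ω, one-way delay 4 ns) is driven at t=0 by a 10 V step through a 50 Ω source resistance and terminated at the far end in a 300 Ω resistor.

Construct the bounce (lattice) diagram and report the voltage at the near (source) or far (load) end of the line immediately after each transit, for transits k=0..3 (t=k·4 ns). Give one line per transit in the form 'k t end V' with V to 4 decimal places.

Γ_L=0.846154, Γ_S=0.333333; launch V₁=10·25/75=3.333333
k=0 src: V=3.3333
k=1 load: inc=3.333333, refl=3.333333·0.846154=2.8205; V=0.000000+3.333333+2.820513=6.1538
k=2 src: inc=2.820513, refl=2.820513·0.333333=0.9402; V=3.333333+2.820513+0.940171=7.0940
k=3 load: inc=0.940171, refl=0.940171·0.846154=0.7955; V=6.153846+0.940171+0.795529=7.8895

0 0 source 3.3333
1 4 load 6.1538
2 8 source 7.0940
3 12 load 7.8895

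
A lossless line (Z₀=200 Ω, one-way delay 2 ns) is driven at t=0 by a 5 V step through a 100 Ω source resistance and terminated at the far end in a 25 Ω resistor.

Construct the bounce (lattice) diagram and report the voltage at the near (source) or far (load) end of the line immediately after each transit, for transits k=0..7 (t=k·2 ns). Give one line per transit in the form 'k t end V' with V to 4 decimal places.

0 0 source 3.3333
1 2 load 0.7407
2 4 source 1.6049
3 6 load 0.9328
4 8 source 1.1568
5 10 load 0.9826
6 12 source 1.0407
7 14 load 0.9955

Γ_L=-0.777778, Γ_S=-0.333333; launch V₁=5·200/300=3.333333
k=0 src: V=3.3333
k=1 load: inc=3.333333, refl=3.333333·-0.777778=-2.5926; V=0.000000+3.333333+-2.592593=0.7407
k=2 src: inc=-2.592593, refl=-2.592593·-0.333333=0.8642; V=3.333333+-2.592593+0.864198=1.6049
k=3 load: inc=0.864198, refl=0.864198·-0.777778=-0.6722; V=0.740741+0.864198+-0.672154=0.9328
k=4 src: inc=-0.672154, refl=-0.672154·-0.333333=0.2241; V=1.604938+-0.672154+0.224051=1.1568
k=5 load: inc=0.224051, refl=0.224051·-0.777778=-0.1743; V=0.932785+0.224051+-0.174262=0.9826
k=6 src: inc=-0.174262, refl=-0.174262·-0.333333=0.0581; V=1.156836+-0.174262+0.058087=1.0407
k=7 load: inc=0.058087, refl=0.058087·-0.777778=-0.0452; V=0.982574+0.058087+-0.045179=0.9955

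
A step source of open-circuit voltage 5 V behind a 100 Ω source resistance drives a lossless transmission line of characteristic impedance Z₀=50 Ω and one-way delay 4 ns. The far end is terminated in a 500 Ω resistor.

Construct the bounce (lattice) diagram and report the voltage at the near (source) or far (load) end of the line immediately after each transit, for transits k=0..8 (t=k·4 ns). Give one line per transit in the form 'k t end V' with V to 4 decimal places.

0 0 source 1.6667
1 4 load 3.0303
2 8 source 3.4848
3 12 load 3.8567
4 16 source 3.9807
5 20 load 4.0821
6 24 source 4.1160
7 28 load 4.1436
8 32 source 4.1528

Γ_L=0.818182, Γ_S=0.333333; launch V₁=5·50/150=1.666667
k=0 src: V=1.6667
k=1 load: inc=1.666667, refl=1.666667·0.818182=1.3636; V=0.000000+1.666667+1.363636=3.0303
k=2 src: inc=1.363636, refl=1.363636·0.333333=0.4545; V=1.666667+1.363636+0.454545=3.4848
k=3 load: inc=0.454545, refl=0.454545·0.818182=0.3719; V=3.030303+0.454545+0.371901=3.8567
k=4 src: inc=0.371901, refl=0.371901·0.333333=0.1240; V=3.484848+0.371901+0.123967=3.9807
k=5 load: inc=0.123967, refl=0.123967·0.818182=0.1014; V=3.856749+0.123967+0.101427=4.0821
k=6 src: inc=0.101427, refl=0.101427·0.333333=0.0338; V=3.980716+0.101427+0.033809=4.1160
k=7 load: inc=0.033809, refl=0.033809·0.818182=0.0277; V=4.082144+0.033809+0.027662=4.1436
k=8 src: inc=0.027662, refl=0.027662·0.333333=0.0092; V=4.115953+0.027662+0.009221=4.1528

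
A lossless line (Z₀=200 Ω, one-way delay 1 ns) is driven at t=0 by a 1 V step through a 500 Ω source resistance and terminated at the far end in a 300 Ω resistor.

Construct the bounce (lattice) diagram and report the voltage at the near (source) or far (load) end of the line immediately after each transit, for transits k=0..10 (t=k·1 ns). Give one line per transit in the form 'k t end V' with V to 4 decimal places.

0 0 source 0.2857
1 1 load 0.3429
2 2 source 0.3673
3 3 load 0.3722
4 4 source 0.3743
5 5 load 0.3748
6 6 source 0.3749
7 7 load 0.3750
8 8 source 0.3750
9 9 load 0.3750
10 10 source 0.3750

Γ_L=0.200000, Γ_S=0.428571; launch V₁=1·200/700=0.285714
k=0 src: V=0.2857
k=1 load: inc=0.285714, refl=0.285714·0.200000=0.0571; V=0.000000+0.285714+0.057143=0.3429
k=2 src: inc=0.057143, refl=0.057143·0.428571=0.0245; V=0.285714+0.057143+0.024490=0.3673
k=3 load: inc=0.024490, refl=0.024490·0.200000=0.0049; V=0.342857+0.024490+0.004898=0.3722
k=4 src: inc=0.004898, refl=0.004898·0.428571=0.0021; V=0.367347+0.004898+0.002099=0.3743
k=5 load: inc=0.002099, refl=0.002099·0.200000=0.0004; V=0.372245+0.002099+0.000420=0.3748
k=6 src: inc=0.000420, refl=0.000420·0.428571=0.0002; V=0.374344+0.000420+0.000180=0.3749
k=7 load: inc=0.000180, refl=0.000180·0.200000=0.0000; V=0.374764+0.000180+0.000036=0.3750
k=8 src: inc=0.000036, refl=0.000036·0.428571=0.0000; V=0.374944+0.000036+0.000015=0.3750
k=9 load: inc=0.000015, refl=0.000015·0.200000=0.0000; V=0.374980+0.000015+0.000003=0.3750
k=10 src: inc=0.000003, refl=0.000003·0.428571=0.0000; V=0.374995+0.000003+0.000001=0.3750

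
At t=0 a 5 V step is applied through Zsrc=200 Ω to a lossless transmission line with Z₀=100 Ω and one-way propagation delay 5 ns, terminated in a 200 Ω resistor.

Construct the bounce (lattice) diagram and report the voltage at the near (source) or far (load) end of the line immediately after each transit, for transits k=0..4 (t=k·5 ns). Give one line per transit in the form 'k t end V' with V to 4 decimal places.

Γ_L=0.333333, Γ_S=0.333333; launch V₁=5·100/300=1.666667
k=0 src: V=1.6667
k=1 load: inc=1.666667, refl=1.666667·0.333333=0.5556; V=0.000000+1.666667+0.555556=2.2222
k=2 src: inc=0.555556, refl=0.555556·0.333333=0.1852; V=1.666667+0.555556+0.185185=2.4074
k=3 load: inc=0.185185, refl=0.185185·0.333333=0.0617; V=2.222222+0.185185+0.061728=2.4691
k=4 src: inc=0.061728, refl=0.061728·0.333333=0.0206; V=2.407407+0.061728+0.020576=2.4897

0 0 source 1.6667
1 5 load 2.2222
2 10 source 2.4074
3 15 load 2.4691
4 20 source 2.4897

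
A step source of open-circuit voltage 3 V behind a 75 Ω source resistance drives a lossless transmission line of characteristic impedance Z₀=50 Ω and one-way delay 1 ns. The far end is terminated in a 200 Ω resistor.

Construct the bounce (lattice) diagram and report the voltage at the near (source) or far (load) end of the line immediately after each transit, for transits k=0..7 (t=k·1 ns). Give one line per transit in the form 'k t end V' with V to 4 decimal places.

0 0 source 1.2000
1 1 load 1.9200
2 2 source 2.0640
3 3 load 2.1504
4 4 source 2.1677
5 5 load 2.1780
6 6 source 2.1801
7 7 load 2.1814

Γ_L=0.600000, Γ_S=0.200000; launch V₁=3·50/125=1.200000
k=0 src: V=1.2000
k=1 load: inc=1.200000, refl=1.200000·0.600000=0.7200; V=0.000000+1.200000+0.720000=1.9200
k=2 src: inc=0.720000, refl=0.720000·0.200000=0.1440; V=1.200000+0.720000+0.144000=2.0640
k=3 load: inc=0.144000, refl=0.144000·0.600000=0.0864; V=1.920000+0.144000+0.086400=2.1504
k=4 src: inc=0.086400, refl=0.086400·0.200000=0.0173; V=2.064000+0.086400+0.017280=2.1677
k=5 load: inc=0.017280, refl=0.017280·0.600000=0.0104; V=2.150400+0.017280+0.010368=2.1780
k=6 src: inc=0.010368, refl=0.010368·0.200000=0.0021; V=2.167680+0.010368+0.002074=2.1801
k=7 load: inc=0.002074, refl=0.002074·0.600000=0.0012; V=2.178048+0.002074+0.001244=2.1814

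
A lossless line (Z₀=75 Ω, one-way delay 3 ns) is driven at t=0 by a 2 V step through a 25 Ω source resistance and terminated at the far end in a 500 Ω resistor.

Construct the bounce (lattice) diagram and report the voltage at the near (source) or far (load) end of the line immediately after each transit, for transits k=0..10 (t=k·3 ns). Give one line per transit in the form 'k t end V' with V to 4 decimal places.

0 0 source 1.5000
1 3 load 2.6087
2 6 source 2.0543
3 9 load 1.6446
4 12 source 1.8495
5 15 load 2.0009
6 18 source 1.9252
7 21 load 1.8692
8 24 source 1.8972
9 27 load 1.9179
10 30 source 1.9076

Γ_L=0.739130, Γ_S=-0.500000; launch V₁=2·75/100=1.500000
k=0 src: V=1.5000
k=1 load: inc=1.500000, refl=1.500000·0.739130=1.1087; V=0.000000+1.500000+1.108696=2.6087
k=2 src: inc=1.108696, refl=1.108696·-0.500000=-0.5543; V=1.500000+1.108696+-0.554348=2.0543
k=3 load: inc=-0.554348, refl=-0.554348·0.739130=-0.4097; V=2.608696+-0.554348+-0.409735=1.6446
k=4 src: inc=-0.409735, refl=-0.409735·-0.500000=0.2049; V=2.054348+-0.409735+0.204868=1.8495
k=5 load: inc=0.204868, refl=0.204868·0.739130=0.1514; V=1.644612+0.204868+0.151424=2.0009
k=6 src: inc=0.151424, refl=0.151424·-0.500000=-0.0757; V=1.849480+0.151424+-0.075712=1.9252
k=7 load: inc=-0.075712, refl=-0.075712·0.739130=-0.0560; V=2.000904+-0.075712+-0.055961=1.8692
k=8 src: inc=-0.055961, refl=-0.055961·-0.500000=0.0280; V=1.925192+-0.055961+0.027981=1.8972
k=9 load: inc=0.027981, refl=0.027981·0.739130=0.0207; V=1.869231+0.027981+0.020681=1.9179
k=10 src: inc=0.020681, refl=0.020681·-0.500000=-0.0103; V=1.897212+0.020681+-0.010341=1.9076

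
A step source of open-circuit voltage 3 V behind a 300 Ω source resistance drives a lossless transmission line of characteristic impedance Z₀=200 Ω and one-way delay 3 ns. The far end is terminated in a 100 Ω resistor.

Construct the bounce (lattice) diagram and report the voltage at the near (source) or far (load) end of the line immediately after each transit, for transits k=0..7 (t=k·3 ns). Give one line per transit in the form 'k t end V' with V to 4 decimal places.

0 0 source 1.2000
1 3 load 0.8000
2 6 source 0.7200
3 9 load 0.7467
4 12 source 0.7520
5 15 load 0.7502
6 18 source 0.7499
7 21 load 0.7500

Γ_L=-0.333333, Γ_S=0.200000; launch V₁=3·200/500=1.200000
k=0 src: V=1.2000
k=1 load: inc=1.200000, refl=1.200000·-0.333333=-0.4000; V=0.000000+1.200000+-0.400000=0.8000
k=2 src: inc=-0.400000, refl=-0.400000·0.200000=-0.0800; V=1.200000+-0.400000+-0.080000=0.7200
k=3 load: inc=-0.080000, refl=-0.080000·-0.333333=0.0267; V=0.800000+-0.080000+0.026667=0.7467
k=4 src: inc=0.026667, refl=0.026667·0.200000=0.0053; V=0.720000+0.026667+0.005333=0.7520
k=5 load: inc=0.005333, refl=0.005333·-0.333333=-0.0018; V=0.746667+0.005333+-0.001778=0.7502
k=6 src: inc=-0.001778, refl=-0.001778·0.200000=-0.0004; V=0.752000+-0.001778+-0.000356=0.7499
k=7 load: inc=-0.000356, refl=-0.000356·-0.333333=0.0001; V=0.750222+-0.000356+0.000119=0.7500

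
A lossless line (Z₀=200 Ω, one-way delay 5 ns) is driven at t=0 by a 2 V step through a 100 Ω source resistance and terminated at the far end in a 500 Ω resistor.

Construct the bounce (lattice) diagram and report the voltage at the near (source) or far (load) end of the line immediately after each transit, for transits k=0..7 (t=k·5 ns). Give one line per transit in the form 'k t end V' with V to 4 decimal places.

0 0 source 1.3333
1 5 load 1.9048
2 10 source 1.7143
3 15 load 1.6327
4 20 source 1.6599
5 25 load 1.6715
6 30 source 1.6676
7 35 load 1.6660

Γ_L=0.428571, Γ_S=-0.333333; launch V₁=2·200/300=1.333333
k=0 src: V=1.3333
k=1 load: inc=1.333333, refl=1.333333·0.428571=0.5714; V=0.000000+1.333333+0.571429=1.9048
k=2 src: inc=0.571429, refl=0.571429·-0.333333=-0.1905; V=1.333333+0.571429+-0.190476=1.7143
k=3 load: inc=-0.190476, refl=-0.190476·0.428571=-0.0816; V=1.904762+-0.190476+-0.081633=1.6327
k=4 src: inc=-0.081633, refl=-0.081633·-0.333333=0.0272; V=1.714286+-0.081633+0.027211=1.6599
k=5 load: inc=0.027211, refl=0.027211·0.428571=0.0117; V=1.632653+0.027211+0.011662=1.6715
k=6 src: inc=0.011662, refl=0.011662·-0.333333=-0.0039; V=1.659864+0.011662+-0.003887=1.6676
k=7 load: inc=-0.003887, refl=-0.003887·0.428571=-0.0017; V=1.671526+-0.003887+-0.001666=1.6660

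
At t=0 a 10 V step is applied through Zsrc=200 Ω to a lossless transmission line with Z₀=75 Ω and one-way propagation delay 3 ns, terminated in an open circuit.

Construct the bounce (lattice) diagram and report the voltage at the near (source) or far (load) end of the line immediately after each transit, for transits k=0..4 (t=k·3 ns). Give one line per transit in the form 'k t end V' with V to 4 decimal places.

Γ_L=1.000000, Γ_S=0.454545; launch V₁=10·75/275=2.727273
k=0 src: V=2.7273
k=1 load: inc=2.727273, refl=2.727273·1.000000=2.7273; V=0.000000+2.727273+2.727273=5.4545
k=2 src: inc=2.727273, refl=2.727273·0.454545=1.2397; V=2.727273+2.727273+1.239669=6.6942
k=3 load: inc=1.239669, refl=1.239669·1.000000=1.2397; V=5.454545+1.239669+1.239669=7.9339
k=4 src: inc=1.239669, refl=1.239669·0.454545=0.5635; V=6.694215+1.239669+0.563486=8.4974

0 0 source 2.7273
1 3 load 5.4545
2 6 source 6.6942
3 9 load 7.9339
4 12 source 8.4974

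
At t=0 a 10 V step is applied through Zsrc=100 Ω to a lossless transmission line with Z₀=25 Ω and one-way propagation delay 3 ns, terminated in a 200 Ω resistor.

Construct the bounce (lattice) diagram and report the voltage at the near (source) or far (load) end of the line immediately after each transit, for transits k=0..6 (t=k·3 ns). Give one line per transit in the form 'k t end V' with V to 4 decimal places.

Γ_L=0.777778, Γ_S=0.600000; launch V₁=10·25/125=2.000000
k=0 src: V=2.0000
k=1 load: inc=2.000000, refl=2.000000·0.777778=1.5556; V=0.000000+2.000000+1.555556=3.5556
k=2 src: inc=1.555556, refl=1.555556·0.600000=0.9333; V=2.000000+1.555556+0.933333=4.4889
k=3 load: inc=0.933333, refl=0.933333·0.777778=0.7259; V=3.555556+0.933333+0.725926=5.2148
k=4 src: inc=0.725926, refl=0.725926·0.600000=0.4356; V=4.488889+0.725926+0.435556=5.6504
k=5 load: inc=0.435556, refl=0.435556·0.777778=0.3388; V=5.214815+0.435556+0.338765=5.9891
k=6 src: inc=0.338765, refl=0.338765·0.600000=0.2033; V=5.650370+0.338765+0.203259=6.1924

0 0 source 2.0000
1 3 load 3.5556
2 6 source 4.4889
3 9 load 5.2148
4 12 source 5.6504
5 15 load 5.9891
6 18 source 6.1924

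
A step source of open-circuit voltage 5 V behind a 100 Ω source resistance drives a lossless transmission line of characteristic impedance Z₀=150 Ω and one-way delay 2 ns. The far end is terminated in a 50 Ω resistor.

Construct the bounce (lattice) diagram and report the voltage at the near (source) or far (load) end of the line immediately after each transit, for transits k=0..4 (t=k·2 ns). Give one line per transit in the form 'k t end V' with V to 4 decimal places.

Γ_L=-0.500000, Γ_S=-0.200000; launch V₁=5·150/250=3.000000
k=0 src: V=3.0000
k=1 load: inc=3.000000, refl=3.000000·-0.500000=-1.5000; V=0.000000+3.000000+-1.500000=1.5000
k=2 src: inc=-1.500000, refl=-1.500000·-0.200000=0.3000; V=3.000000+-1.500000+0.300000=1.8000
k=3 load: inc=0.300000, refl=0.300000·-0.500000=-0.1500; V=1.500000+0.300000+-0.150000=1.6500
k=4 src: inc=-0.150000, refl=-0.150000·-0.200000=0.0300; V=1.800000+-0.150000+0.030000=1.6800

0 0 source 3.0000
1 2 load 1.5000
2 4 source 1.8000
3 6 load 1.6500
4 8 source 1.6800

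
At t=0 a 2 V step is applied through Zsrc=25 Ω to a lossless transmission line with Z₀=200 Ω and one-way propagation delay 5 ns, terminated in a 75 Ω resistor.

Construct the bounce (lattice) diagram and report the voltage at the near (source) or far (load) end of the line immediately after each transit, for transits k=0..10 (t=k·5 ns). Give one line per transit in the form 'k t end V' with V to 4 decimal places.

0 0 source 1.7778
1 5 load 0.9697
2 10 source 1.5982
3 15 load 1.3125
4 20 source 1.5347
5 25 load 1.4337
6 30 source 1.5123
7 35 load 1.4766
8 40 source 1.5043
9 45 load 1.4917
10 50 source 1.5015

Γ_L=-0.454545, Γ_S=-0.777778; launch V₁=2·200/225=1.777778
k=0 src: V=1.7778
k=1 load: inc=1.777778, refl=1.777778·-0.454545=-0.8081; V=0.000000+1.777778+-0.808081=0.9697
k=2 src: inc=-0.808081, refl=-0.808081·-0.777778=0.6285; V=1.777778+-0.808081+0.628507=1.5982
k=3 load: inc=0.628507, refl=0.628507·-0.454545=-0.2857; V=0.969697+0.628507+-0.285685=1.3125
k=4 src: inc=-0.285685, refl=-0.285685·-0.777778=0.2222; V=1.598204+-0.285685+0.222200=1.5347
k=5 load: inc=0.222200, refl=0.222200·-0.454545=-0.1010; V=1.312519+0.222200+-0.101000=1.4337
k=6 src: inc=-0.101000, refl=-0.101000·-0.777778=0.0786; V=1.534719+-0.101000+0.078555=1.5123
k=7 load: inc=0.078555, refl=0.078555·-0.454545=-0.0357; V=1.433719+0.078555+-0.035707=1.4766
k=8 src: inc=-0.035707, refl=-0.035707·-0.777778=0.0278; V=1.512274+-0.035707+0.027772=1.5043
k=9 load: inc=0.027772, refl=0.027772·-0.454545=-0.0126; V=1.476567+0.027772+-0.012624=1.4917
k=10 src: inc=-0.012624, refl=-0.012624·-0.777778=0.0098; V=1.504339+-0.012624+0.009818=1.5015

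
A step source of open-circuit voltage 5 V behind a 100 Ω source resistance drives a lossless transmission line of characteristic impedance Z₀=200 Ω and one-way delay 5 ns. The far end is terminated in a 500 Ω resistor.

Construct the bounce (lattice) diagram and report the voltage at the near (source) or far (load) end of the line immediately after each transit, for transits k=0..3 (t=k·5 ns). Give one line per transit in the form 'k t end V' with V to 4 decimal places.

0 0 source 3.3333
1 5 load 4.7619
2 10 source 4.2857
3 15 load 4.0816

Γ_L=0.428571, Γ_S=-0.333333; launch V₁=5·200/300=3.333333
k=0 src: V=3.3333
k=1 load: inc=3.333333, refl=3.333333·0.428571=1.4286; V=0.000000+3.333333+1.428571=4.7619
k=2 src: inc=1.428571, refl=1.428571·-0.333333=-0.4762; V=3.333333+1.428571+-0.476190=4.2857
k=3 load: inc=-0.476190, refl=-0.476190·0.428571=-0.2041; V=4.761905+-0.476190+-0.204082=4.0816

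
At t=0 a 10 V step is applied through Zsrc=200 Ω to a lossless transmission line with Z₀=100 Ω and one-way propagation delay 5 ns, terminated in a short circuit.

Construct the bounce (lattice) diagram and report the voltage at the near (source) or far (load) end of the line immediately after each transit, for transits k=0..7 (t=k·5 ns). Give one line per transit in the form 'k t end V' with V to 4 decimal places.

Γ_L=-1.000000, Γ_S=0.333333; launch V₁=10·100/300=3.333333
k=0 src: V=3.3333
k=1 load: inc=3.333333, refl=3.333333·-1.000000=-3.3333; V=0.000000+3.333333+-3.333333=0.0000
k=2 src: inc=-3.333333, refl=-3.333333·0.333333=-1.1111; V=3.333333+-3.333333+-1.111111=-1.1111
k=3 load: inc=-1.111111, refl=-1.111111·-1.000000=1.1111; V=0.000000+-1.111111+1.111111=0.0000
k=4 src: inc=1.111111, refl=1.111111·0.333333=0.3704; V=-1.111111+1.111111+0.370370=0.3704
k=5 load: inc=0.370370, refl=0.370370·-1.000000=-0.3704; V=0.000000+0.370370+-0.370370=0.0000
k=6 src: inc=-0.370370, refl=-0.370370·0.333333=-0.1235; V=0.370370+-0.370370+-0.123457=-0.1235
k=7 load: inc=-0.123457, refl=-0.123457·-1.000000=0.1235; V=0.000000+-0.123457+0.123457=0.0000

0 0 source 3.3333
1 5 load 0.0000
2 10 source -1.1111
3 15 load 0.0000
4 20 source 0.3704
5 25 load 0.0000
6 30 source -0.1235
7 35 load 0.0000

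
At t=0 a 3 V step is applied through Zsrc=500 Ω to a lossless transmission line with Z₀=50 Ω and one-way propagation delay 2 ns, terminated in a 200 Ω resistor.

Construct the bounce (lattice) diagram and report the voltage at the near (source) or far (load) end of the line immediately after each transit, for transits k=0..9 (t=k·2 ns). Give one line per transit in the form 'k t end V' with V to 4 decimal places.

0 0 source 0.2727
1 2 load 0.4364
2 4 source 0.5702
3 6 load 0.6506
4 8 source 0.7163
5 10 load 0.7557
6 12 source 0.7880
7 14 load 0.8074
8 16 source 0.8232
9 18 load 0.8327

Γ_L=0.600000, Γ_S=0.818182; launch V₁=3·50/550=0.272727
k=0 src: V=0.2727
k=1 load: inc=0.272727, refl=0.272727·0.600000=0.1636; V=0.000000+0.272727+0.163636=0.4364
k=2 src: inc=0.163636, refl=0.163636·0.818182=0.1339; V=0.272727+0.163636+0.133884=0.5702
k=3 load: inc=0.133884, refl=0.133884·0.600000=0.0803; V=0.436364+0.133884+0.080331=0.6506
k=4 src: inc=0.080331, refl=0.080331·0.818182=0.0657; V=0.570248+0.080331+0.065725=0.7163
k=5 load: inc=0.065725, refl=0.065725·0.600000=0.0394; V=0.650579+0.065725+0.039435=0.7557
k=6 src: inc=0.039435, refl=0.039435·0.818182=0.0323; V=0.716304+0.039435+0.032265=0.7880
k=7 load: inc=0.032265, refl=0.032265·0.600000=0.0194; V=0.755739+0.032265+0.019359=0.8074
k=8 src: inc=0.019359, refl=0.019359·0.818182=0.0158; V=0.788004+0.019359+0.015839=0.8232
k=9 load: inc=0.015839, refl=0.015839·0.600000=0.0095; V=0.807363+0.015839+0.009504=0.8327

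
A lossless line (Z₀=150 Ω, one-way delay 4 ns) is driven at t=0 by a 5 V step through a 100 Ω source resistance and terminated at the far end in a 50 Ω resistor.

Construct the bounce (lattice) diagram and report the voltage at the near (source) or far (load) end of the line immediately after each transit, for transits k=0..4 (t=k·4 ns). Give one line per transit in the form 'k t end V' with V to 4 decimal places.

Γ_L=-0.500000, Γ_S=-0.200000; launch V₁=5·150/250=3.000000
k=0 src: V=3.0000
k=1 load: inc=3.000000, refl=3.000000·-0.500000=-1.5000; V=0.000000+3.000000+-1.500000=1.5000
k=2 src: inc=-1.500000, refl=-1.500000·-0.200000=0.3000; V=3.000000+-1.500000+0.300000=1.8000
k=3 load: inc=0.300000, refl=0.300000·-0.500000=-0.1500; V=1.500000+0.300000+-0.150000=1.6500
k=4 src: inc=-0.150000, refl=-0.150000·-0.200000=0.0300; V=1.800000+-0.150000+0.030000=1.6800

0 0 source 3.0000
1 4 load 1.5000
2 8 source 1.8000
3 12 load 1.6500
4 16 source 1.6800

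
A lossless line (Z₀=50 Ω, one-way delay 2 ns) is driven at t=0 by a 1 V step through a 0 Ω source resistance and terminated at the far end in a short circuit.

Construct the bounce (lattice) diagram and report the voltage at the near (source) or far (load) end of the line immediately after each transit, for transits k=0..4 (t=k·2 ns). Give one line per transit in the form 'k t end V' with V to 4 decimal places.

0 0 source 1.0000
1 2 load 0.0000
2 4 source 1.0000
3 6 load 0.0000
4 8 source 1.0000

Γ_L=-1.000000, Γ_S=-1.000000; launch V₁=1·50/50=1.000000
k=0 src: V=1.0000
k=1 load: inc=1.000000, refl=1.000000·-1.000000=-1.0000; V=0.000000+1.000000+-1.000000=0.0000
k=2 src: inc=-1.000000, refl=-1.000000·-1.000000=1.0000; V=1.000000+-1.000000+1.000000=1.0000
k=3 load: inc=1.000000, refl=1.000000·-1.000000=-1.0000; V=0.000000+1.000000+-1.000000=0.0000
k=4 src: inc=-1.000000, refl=-1.000000·-1.000000=1.0000; V=1.000000+-1.000000+1.000000=1.0000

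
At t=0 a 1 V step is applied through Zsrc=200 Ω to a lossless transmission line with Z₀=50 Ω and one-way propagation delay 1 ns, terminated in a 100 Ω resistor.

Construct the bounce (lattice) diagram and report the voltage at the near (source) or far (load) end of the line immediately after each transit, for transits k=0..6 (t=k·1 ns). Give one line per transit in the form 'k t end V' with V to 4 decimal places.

Γ_L=0.333333, Γ_S=0.600000; launch V₁=1·50/250=0.200000
k=0 src: V=0.2000
k=1 load: inc=0.200000, refl=0.200000·0.333333=0.0667; V=0.000000+0.200000+0.066667=0.2667
k=2 src: inc=0.066667, refl=0.066667·0.600000=0.0400; V=0.200000+0.066667+0.040000=0.3067
k=3 load: inc=0.040000, refl=0.040000·0.333333=0.0133; V=0.266667+0.040000+0.013333=0.3200
k=4 src: inc=0.013333, refl=0.013333·0.600000=0.0080; V=0.306667+0.013333+0.008000=0.3280
k=5 load: inc=0.008000, refl=0.008000·0.333333=0.0027; V=0.320000+0.008000+0.002667=0.3307
k=6 src: inc=0.002667, refl=0.002667·0.600000=0.0016; V=0.328000+0.002667+0.001600=0.3323

0 0 source 0.2000
1 1 load 0.2667
2 2 source 0.3067
3 3 load 0.3200
4 4 source 0.3280
5 5 load 0.3307
6 6 source 0.3323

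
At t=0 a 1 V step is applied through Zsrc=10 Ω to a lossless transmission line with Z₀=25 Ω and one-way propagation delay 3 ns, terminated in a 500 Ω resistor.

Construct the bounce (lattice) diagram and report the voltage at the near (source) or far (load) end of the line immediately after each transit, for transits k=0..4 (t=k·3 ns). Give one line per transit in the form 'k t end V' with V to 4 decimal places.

Γ_L=0.904762, Γ_S=-0.428571; launch V₁=1·25/35=0.714286
k=0 src: V=0.7143
k=1 load: inc=0.714286, refl=0.714286·0.904762=0.6463; V=0.000000+0.714286+0.646259=1.3605
k=2 src: inc=0.646259, refl=0.646259·-0.428571=-0.2770; V=0.714286+0.646259+-0.276968=1.0836
k=3 load: inc=-0.276968, refl=-0.276968·0.904762=-0.2506; V=1.360544+-0.276968+-0.250590=0.8330
k=4 src: inc=-0.250590, refl=-0.250590·-0.428571=0.1074; V=1.083576+-0.250590+0.107396=0.9404

0 0 source 0.7143
1 3 load 1.3605
2 6 source 1.0836
3 9 load 0.8330
4 12 source 0.9404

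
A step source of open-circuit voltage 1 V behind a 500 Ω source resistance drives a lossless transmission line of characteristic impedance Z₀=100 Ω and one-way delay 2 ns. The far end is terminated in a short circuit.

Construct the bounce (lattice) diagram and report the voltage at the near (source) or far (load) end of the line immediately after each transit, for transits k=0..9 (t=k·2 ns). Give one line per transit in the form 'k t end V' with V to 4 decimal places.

Γ_L=-1.000000, Γ_S=0.666667; launch V₁=1·100/600=0.166667
k=0 src: V=0.1667
k=1 load: inc=0.166667, refl=0.166667·-1.000000=-0.1667; V=0.000000+0.166667+-0.166667=0.0000
k=2 src: inc=-0.166667, refl=-0.166667·0.666667=-0.1111; V=0.166667+-0.166667+-0.111111=-0.1111
k=3 load: inc=-0.111111, refl=-0.111111·-1.000000=0.1111; V=0.000000+-0.111111+0.111111=0.0000
k=4 src: inc=0.111111, refl=0.111111·0.666667=0.0741; V=-0.111111+0.111111+0.074074=0.0741
k=5 load: inc=0.074074, refl=0.074074·-1.000000=-0.0741; V=0.000000+0.074074+-0.074074=0.0000
k=6 src: inc=-0.074074, refl=-0.074074·0.666667=-0.0494; V=0.074074+-0.074074+-0.049383=-0.0494
k=7 load: inc=-0.049383, refl=-0.049383·-1.000000=0.0494; V=0.000000+-0.049383+0.049383=0.0000
k=8 src: inc=0.049383, refl=0.049383·0.666667=0.0329; V=-0.049383+0.049383+0.032922=0.0329
k=9 load: inc=0.032922, refl=0.032922·-1.000000=-0.0329; V=0.000000+0.032922+-0.032922=0.0000

0 0 source 0.1667
1 2 load 0.0000
2 4 source -0.1111
3 6 load 0.0000
4 8 source 0.0741
5 10 load 0.0000
6 12 source -0.0494
7 14 load 0.0000
8 16 source 0.0329
9 18 load 0.0000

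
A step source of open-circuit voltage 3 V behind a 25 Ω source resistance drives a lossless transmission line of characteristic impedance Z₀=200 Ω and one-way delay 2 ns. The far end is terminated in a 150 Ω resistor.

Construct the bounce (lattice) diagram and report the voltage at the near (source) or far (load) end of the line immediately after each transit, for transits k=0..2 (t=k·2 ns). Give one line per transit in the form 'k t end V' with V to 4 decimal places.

0 0 source 2.6667
1 2 load 2.2857
2 4 source 2.5820

Γ_L=-0.142857, Γ_S=-0.777778; launch V₁=3·200/225=2.666667
k=0 src: V=2.6667
k=1 load: inc=2.666667, refl=2.666667·-0.142857=-0.3810; V=0.000000+2.666667+-0.380952=2.2857
k=2 src: inc=-0.380952, refl=-0.380952·-0.777778=0.2963; V=2.666667+-0.380952+0.296296=2.5820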